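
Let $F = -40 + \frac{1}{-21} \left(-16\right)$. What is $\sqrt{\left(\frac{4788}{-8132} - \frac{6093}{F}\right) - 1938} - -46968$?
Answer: $46968 + \frac{5 i \sqrt{138627009282}}{44084} \approx 46968.0 + 42.229 i$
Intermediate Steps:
$F = - \frac{824}{21}$ ($F = -40 - - \frac{16}{21} = -40 + \frac{16}{21} = - \frac{824}{21} \approx -39.238$)
$\sqrt{\left(\frac{4788}{-8132} - \frac{6093}{F}\right) - 1938} - -46968 = \sqrt{\left(\frac{4788}{-8132} - \frac{6093}{- \frac{824}{21}}\right) - 1938} - -46968 = \sqrt{\left(4788 \left(- \frac{1}{8132}\right) - - \frac{127953}{824}\right) - 1938} + 46968 = \sqrt{\left(- \frac{63}{107} + \frac{127953}{824}\right) - 1938} + 46968 = \sqrt{\frac{13639059}{88168} - 1938} + 46968 = \sqrt{- \frac{157230525}{88168}} + 46968 = \frac{5 i \sqrt{138627009282}}{44084} + 46968 = 46968 + \frac{5 i \sqrt{138627009282}}{44084}$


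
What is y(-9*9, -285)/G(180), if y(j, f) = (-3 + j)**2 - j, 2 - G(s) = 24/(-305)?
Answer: 2176785/634 ≈ 3433.4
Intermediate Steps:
G(s) = 634/305 (G(s) = 2 - 24/(-305) = 2 - 24*(-1)/305 = 2 - 1*(-24/305) = 2 + 24/305 = 634/305)
y(-9*9, -285)/G(180) = ((-3 - 9*9)**2 - (-9)*9)/(634/305) = ((-3 - 81)**2 - 1*(-81))*(305/634) = ((-84)**2 + 81)*(305/634) = (7056 + 81)*(305/634) = 7137*(305/634) = 2176785/634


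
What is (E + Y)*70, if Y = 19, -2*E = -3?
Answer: 1435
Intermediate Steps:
E = 3/2 (E = -1/2*(-3) = 3/2 ≈ 1.5000)
(E + Y)*70 = (3/2 + 19)*70 = (41/2)*70 = 1435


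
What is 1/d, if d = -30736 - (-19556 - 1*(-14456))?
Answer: -1/25636 ≈ -3.9008e-5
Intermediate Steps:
d = -25636 (d = -30736 - (-19556 + 14456) = -30736 - 1*(-5100) = -30736 + 5100 = -25636)
1/d = 1/(-25636) = -1/25636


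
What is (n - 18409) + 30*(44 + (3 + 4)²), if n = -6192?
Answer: -21811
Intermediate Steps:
(n - 18409) + 30*(44 + (3 + 4)²) = (-6192 - 18409) + 30*(44 + (3 + 4)²) = -24601 + 30*(44 + 7²) = -24601 + 30*(44 + 49) = -24601 + 30*93 = -24601 + 2790 = -21811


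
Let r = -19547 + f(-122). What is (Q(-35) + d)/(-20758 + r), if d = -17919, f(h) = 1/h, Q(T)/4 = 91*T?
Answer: 3740398/4917211 ≈ 0.76067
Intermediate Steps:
Q(T) = 364*T (Q(T) = 4*(91*T) = 364*T)
r = -2384735/122 (r = -19547 + 1/(-122) = -19547 - 1/122 = -2384735/122 ≈ -19547.)
(Q(-35) + d)/(-20758 + r) = (364*(-35) - 17919)/(-20758 - 2384735/122) = (-12740 - 17919)/(-4917211/122) = -30659*(-122/4917211) = 3740398/4917211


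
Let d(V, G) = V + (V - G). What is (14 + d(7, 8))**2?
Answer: 400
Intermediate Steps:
d(V, G) = -G + 2*V
(14 + d(7, 8))**2 = (14 + (-1*8 + 2*7))**2 = (14 + (-8 + 14))**2 = (14 + 6)**2 = 20**2 = 400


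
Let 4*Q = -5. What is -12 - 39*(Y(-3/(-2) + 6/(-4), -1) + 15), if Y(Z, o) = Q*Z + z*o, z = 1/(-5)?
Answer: -3024/5 ≈ -604.80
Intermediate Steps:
Q = -5/4 (Q = (¼)*(-5) = -5/4 ≈ -1.2500)
z = -⅕ ≈ -0.20000
Y(Z, o) = -5*Z/4 - o/5
-12 - 39*(Y(-3/(-2) + 6/(-4), -1) + 15) = -12 - 39*((-5*(-3/(-2) + 6/(-4))/4 - ⅕*(-1)) + 15) = -12 - 39*((-5*(-3*(-½) + 6*(-¼))/4 + ⅕) + 15) = -12 - 39*((-5*(3/2 - 3/2)/4 + ⅕) + 15) = -12 - 39*((-5/4*0 + ⅕) + 15) = -12 - 39*((0 + ⅕) + 15) = -12 - 39*(⅕ + 15) = -12 - 39*76/5 = -12 - 2964/5 = -3024/5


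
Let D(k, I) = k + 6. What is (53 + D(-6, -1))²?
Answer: 2809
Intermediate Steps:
D(k, I) = 6 + k
(53 + D(-6, -1))² = (53 + (6 - 6))² = (53 + 0)² = 53² = 2809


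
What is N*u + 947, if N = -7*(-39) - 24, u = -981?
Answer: -243322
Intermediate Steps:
N = 249 (N = 273 - 24 = 249)
N*u + 947 = 249*(-981) + 947 = -244269 + 947 = -243322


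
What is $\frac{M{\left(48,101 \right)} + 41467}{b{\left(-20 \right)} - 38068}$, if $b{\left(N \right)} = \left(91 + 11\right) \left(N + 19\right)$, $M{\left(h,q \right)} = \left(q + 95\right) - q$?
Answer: $- \frac{20781}{19085} \approx -1.0889$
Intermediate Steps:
$M{\left(h,q \right)} = 95$ ($M{\left(h,q \right)} = \left(95 + q\right) - q = 95$)
$b{\left(N \right)} = 1938 + 102 N$ ($b{\left(N \right)} = 102 \left(19 + N\right) = 1938 + 102 N$)
$\frac{M{\left(48,101 \right)} + 41467}{b{\left(-20 \right)} - 38068} = \frac{95 + 41467}{\left(1938 + 102 \left(-20\right)\right) - 38068} = \frac{41562}{\left(1938 - 2040\right) - 38068} = \frac{41562}{-102 - 38068} = \frac{41562}{-38170} = 41562 \left(- \frac{1}{38170}\right) = - \frac{20781}{19085}$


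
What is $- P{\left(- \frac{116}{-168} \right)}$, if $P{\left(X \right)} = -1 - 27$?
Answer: $28$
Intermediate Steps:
$P{\left(X \right)} = -28$ ($P{\left(X \right)} = -1 - 27 = -28$)
$- P{\left(- \frac{116}{-168} \right)} = \left(-1\right) \left(-28\right) = 28$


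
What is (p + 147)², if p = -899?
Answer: 565504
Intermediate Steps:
(p + 147)² = (-899 + 147)² = (-752)² = 565504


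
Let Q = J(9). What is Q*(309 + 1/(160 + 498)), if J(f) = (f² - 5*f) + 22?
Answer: 5896367/329 ≈ 17922.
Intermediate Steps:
J(f) = 22 + f² - 5*f
Q = 58 (Q = 22 + 9² - 5*9 = 22 + 81 - 45 = 58)
Q*(309 + 1/(160 + 498)) = 58*(309 + 1/(160 + 498)) = 58*(309 + 1/658) = 58*(203323/658) = 5896367/329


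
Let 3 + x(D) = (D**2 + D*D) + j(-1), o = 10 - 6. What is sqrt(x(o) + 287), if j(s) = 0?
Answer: 2*sqrt(79) ≈ 17.776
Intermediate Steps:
o = 4
x(D) = -3 + 2*D**2 (x(D) = -3 + ((D**2 + D*D) + 0) = -3 + ((D**2 + D**2) + 0) = -3 + (2*D**2 + 0) = -3 + 2*D**2)
sqrt(x(o) + 287) = sqrt((-3 + 2*4**2) + 287) = sqrt((-3 + 2*16) + 287) = sqrt((-3 + 32) + 287) = sqrt(29 + 287) = sqrt(316) = 2*sqrt(79)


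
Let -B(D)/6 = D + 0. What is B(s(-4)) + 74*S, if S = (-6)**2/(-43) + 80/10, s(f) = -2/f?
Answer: 22663/43 ≈ 527.05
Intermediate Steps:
B(D) = -6*D (B(D) = -6*(D + 0) = -6*D)
S = 308/43 (S = 36*(-1/43) + 80*(1/10) = -36/43 + 8 = 308/43 ≈ 7.1628)
B(s(-4)) + 74*S = -(-12)/(-4) + 74*(308/43) = -(-12)*(-1)/4 + 22792/43 = -6*1/2 + 22792/43 = -3 + 22792/43 = 22663/43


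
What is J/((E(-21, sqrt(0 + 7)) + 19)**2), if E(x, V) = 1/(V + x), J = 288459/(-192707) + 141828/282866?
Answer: -611832260537433656/220745097346444455633 - 148773786560350*sqrt(7)/220745097346444455633 ≈ -0.0027735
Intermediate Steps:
J = -27131997549/27255129131 (J = 288459*(-1/192707) + 141828*(1/282866) = -288459/192707 + 70914/141433 = -27131997549/27255129131 ≈ -0.99548)
J/((E(-21, sqrt(0 + 7)) + 19)**2) = -27131997549/(27255129131*(1/(sqrt(0 + 7) - 21) + 19)**2) = -27131997549/(27255129131*(1/(sqrt(7) - 21) + 19)**2) = -27131997549/(27255129131*(1/(-21 + sqrt(7)) + 19)**2) = -27131997549/(27255129131*(19 + 1/(-21 + sqrt(7)))**2)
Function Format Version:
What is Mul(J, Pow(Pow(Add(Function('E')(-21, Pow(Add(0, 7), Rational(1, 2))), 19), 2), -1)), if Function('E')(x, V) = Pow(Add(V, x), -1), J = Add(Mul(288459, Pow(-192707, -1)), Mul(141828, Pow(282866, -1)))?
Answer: Add(Rational(-611832260537433656, 220745097346444455633), Mul(Rational(-148773786560350, 220745097346444455633), Pow(7, Rational(1, 2)))) ≈ -0.0027735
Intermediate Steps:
J = Rational(-27131997549, 27255129131) (J = Add(Mul(288459, Rational(-1, 192707)), Mul(141828, Rational(1, 282866))) = Add(Rational(-288459, 192707), Rational(70914, 141433)) = Rational(-27131997549, 27255129131) ≈ -0.99548)
Mul(J, Pow(Pow(Add(Function('E')(-21, Pow(Add(0, 7), Rational(1, 2))), 19), 2), -1)) = Mul(Rational(-27131997549, 27255129131), Pow(Pow(Add(Pow(Add(Pow(Add(0, 7), Rational(1, 2)), -21), -1), 19), 2), -1)) = Mul(Rational(-27131997549, 27255129131), Pow(Pow(Add(Pow(Add(Pow(7, Rational(1, 2)), -21), -1), 19), 2), -1)) = Mul(Rational(-27131997549, 27255129131), Pow(Pow(Add(Pow(Add(-21, Pow(7, Rational(1, 2))), -1), 19), 2), -1)) = Mul(Rational(-27131997549, 27255129131), Pow(Pow(Add(19, Pow(Add(-21, Pow(7, Rational(1, 2))), -1)), 2), -1)) = Mul(Rational(-27131997549, 27255129131), Pow(Add(19, Pow(Add(-21, Pow(7, Rational(1, 2))), -1)), -2))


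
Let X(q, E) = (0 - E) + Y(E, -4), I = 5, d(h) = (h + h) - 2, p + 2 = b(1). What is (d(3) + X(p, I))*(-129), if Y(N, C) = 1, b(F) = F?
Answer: 0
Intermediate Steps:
p = -1 (p = -2 + 1 = -1)
d(h) = -2 + 2*h (d(h) = 2*h - 2 = -2 + 2*h)
X(q, E) = 1 - E (X(q, E) = (0 - E) + 1 = -E + 1 = 1 - E)
(d(3) + X(p, I))*(-129) = ((-2 + 2*3) + (1 - 1*5))*(-129) = ((-2 + 6) + (1 - 5))*(-129) = (4 - 4)*(-129) = 0*(-129) = 0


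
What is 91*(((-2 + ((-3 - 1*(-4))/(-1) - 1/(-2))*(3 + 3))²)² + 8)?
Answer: 57603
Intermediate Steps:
91*(((-2 + ((-3 - 1*(-4))/(-1) - 1/(-2))*(3 + 3))²)² + 8) = 91*(((-2 + ((-3 + 4)*(-1) - 1*(-½))*6)²)² + 8) = 91*(((-2 + (1*(-1) + ½)*6)²)² + 8) = 91*(((-2 + (-1 + ½)*6)²)² + 8) = 91*(((-2 - ½*6)²)² + 8) = 91*(((-2 - 3)²)² + 8) = 91*(((-5)²)² + 8) = 91*(25² + 8) = 91*(625 + 8) = 91*633 = 57603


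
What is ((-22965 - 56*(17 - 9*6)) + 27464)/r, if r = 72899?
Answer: 6571/72899 ≈ 0.090138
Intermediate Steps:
((-22965 - 56*(17 - 9*6)) + 27464)/r = ((-22965 - 56*(17 - 9*6)) + 27464)/72899 = ((-22965 - 56*(17 - 54)) + 27464)*(1/72899) = ((-22965 - 56*(-37)) + 27464)*(1/72899) = ((-22965 + 2072) + 27464)*(1/72899) = (-20893 + 27464)*(1/72899) = 6571*(1/72899) = 6571/72899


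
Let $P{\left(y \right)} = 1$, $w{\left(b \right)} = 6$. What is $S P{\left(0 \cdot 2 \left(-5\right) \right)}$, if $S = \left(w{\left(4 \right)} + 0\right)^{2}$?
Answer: $36$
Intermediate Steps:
$S = 36$ ($S = \left(6 + 0\right)^{2} = 6^{2} = 36$)
$S P{\left(0 \cdot 2 \left(-5\right) \right)} = 36 \cdot 1 = 36$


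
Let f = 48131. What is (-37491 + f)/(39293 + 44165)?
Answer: 5320/41729 ≈ 0.12749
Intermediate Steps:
(-37491 + f)/(39293 + 44165) = (-37491 + 48131)/(39293 + 44165) = 10640/83458 = 10640*(1/83458) = 5320/41729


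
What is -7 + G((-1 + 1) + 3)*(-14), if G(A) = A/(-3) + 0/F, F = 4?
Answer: 7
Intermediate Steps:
G(A) = -A/3 (G(A) = A/(-3) + 0/4 = A*(-⅓) + 0*(¼) = -A/3 + 0 = -A/3)
-7 + G((-1 + 1) + 3)*(-14) = -7 - ((-1 + 1) + 3)/3*(-14) = -7 - (0 + 3)/3*(-14) = -7 - ⅓*3*(-14) = -7 - 1*(-14) = -7 + 14 = 7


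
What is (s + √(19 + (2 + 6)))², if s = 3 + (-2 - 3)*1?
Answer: 31 - 12*√3 ≈ 10.215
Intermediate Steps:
s = -2 (s = 3 - 5*1 = 3 - 5 = -2)
(s + √(19 + (2 + 6)))² = (-2 + √(19 + (2 + 6)))² = (-2 + √(19 + 8))² = (-2 + √27)² = (-2 + 3*√3)²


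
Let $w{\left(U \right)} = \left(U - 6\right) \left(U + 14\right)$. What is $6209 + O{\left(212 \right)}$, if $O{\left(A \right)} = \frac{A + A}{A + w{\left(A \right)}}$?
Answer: $\frac{36297867}{5846} \approx 6209.0$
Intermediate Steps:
$w{\left(U \right)} = \left(-6 + U\right) \left(14 + U\right)$
$O{\left(A \right)} = \frac{2 A}{-84 + A^{2} + 9 A}$ ($O{\left(A \right)} = \frac{A + A}{A + \left(-84 + A^{2} + 8 A\right)} = \frac{2 A}{-84 + A^{2} + 9 A}$)
$6209 + O{\left(212 \right)} = 6209 + 2 \cdot 212 \frac{1}{-84 + 212^{2} + 9 \cdot 212} = 6209 + 2 \cdot 212 \frac{1}{-84 + 44944 + 1908} = 6209 + 2 \cdot 212 \cdot \frac{1}{46768} = 6209 + \frac{53}{5846} = \frac{36297867}{5846}$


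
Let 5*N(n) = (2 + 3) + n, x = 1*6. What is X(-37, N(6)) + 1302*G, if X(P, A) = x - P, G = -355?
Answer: -462167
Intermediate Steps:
x = 6
N(n) = 1 + n/5 (N(n) = ((2 + 3) + n)/5 = (5 + n)/5 = 1 + n/5)
X(P, A) = 6 - P
X(-37, N(6)) + 1302*G = (6 - 1*(-37)) + 1302*(-355) = (6 + 37) - 462210 = 43 - 462210 = -462167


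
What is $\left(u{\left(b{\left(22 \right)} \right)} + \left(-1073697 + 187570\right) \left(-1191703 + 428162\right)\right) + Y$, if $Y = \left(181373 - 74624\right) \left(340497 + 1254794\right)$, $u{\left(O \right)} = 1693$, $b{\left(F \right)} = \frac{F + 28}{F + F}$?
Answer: $846890016359$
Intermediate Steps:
$b{\left(F \right)} = \frac{28 + F}{2 F}$
$Y = 170295718959$ ($Y = 106749 \cdot 1595291 = 170295718959$)
$\left(u{\left(b{\left(22 \right)} \right)} + \left(-1073697 + 187570\right) \left(-1191703 + 428162\right)\right) + Y = \left(1693 + \left(-1073697 + 187570\right) \left(-1191703 + 428162\right)\right) + 170295718959 = \left(1693 - -676594295707\right) + 170295718959 = \left(1693 + 676594295707\right) + 170295718959 = 676594297400 + 170295718959 = 846890016359$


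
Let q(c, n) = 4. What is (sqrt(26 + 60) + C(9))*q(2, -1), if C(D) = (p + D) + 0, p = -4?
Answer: 20 + 4*sqrt(86) ≈ 57.094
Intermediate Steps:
C(D) = -4 + D (C(D) = (-4 + D) + 0 = -4 + D)
(sqrt(26 + 60) + C(9))*q(2, -1) = (sqrt(26 + 60) + (-4 + 9))*4 = (sqrt(86) + 5)*4 = (5 + sqrt(86))*4 = 20 + 4*sqrt(86)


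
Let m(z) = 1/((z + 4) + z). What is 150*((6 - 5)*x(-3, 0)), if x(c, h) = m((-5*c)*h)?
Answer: 75/2 ≈ 37.500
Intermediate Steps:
m(z) = 1/(4 + 2*z) (m(z) = 1/((4 + z) + z) = 1/(4 + 2*z))
x(c, h) = 1/(2*(2 - 5*c*h)) (x(c, h) = 1/(2*(2 + (-5*c)*h)) = 1/(2*(2 - 5*c*h)))
150*((6 - 5)*x(-3, 0)) = 150*((6 - 5)*(-1/(-4 + 10*(-3)*0))) = 150*(1*(-1/(-4 + 0))) = 150*(1*(-1/(-4))) = 150*(1*(-1*(-1/4))) = 150*(1*(1/4)) = 150*(1/4) = 75/2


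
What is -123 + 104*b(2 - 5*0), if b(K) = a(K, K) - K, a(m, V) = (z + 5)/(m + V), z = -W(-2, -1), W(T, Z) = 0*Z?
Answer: -201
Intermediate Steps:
W(T, Z) = 0
z = 0 (z = -1*0 = 0)
a(m, V) = 5/(V + m) (a(m, V) = (0 + 5)/(m + V) = 5/(V + m))
b(K) = -K + 5/(2*K) (b(K) = 5/(K + K) - K = 5/((2*K)) - K = 5*(1/(2*K)) - K = 5/(2*K) - K = -K + 5/(2*K))
-123 + 104*b(2 - 5*0) = -123 + 104*(-(2 - 5*0) + 5/(2*(2 - 5*0))) = -123 + 104*(-(2 + 0) + 5/(2*(2 + 0))) = -123 + 104*(-1*2 + (5/2)/2) = -123 + 104*(-2 + (5/2)*(½)) = -123 + 104*(-2 + 5/4) = -123 + 104*(-¾) = -123 - 78 = -201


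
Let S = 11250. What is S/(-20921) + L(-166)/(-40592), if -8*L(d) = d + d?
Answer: -915056443/1698450464 ≈ -0.53876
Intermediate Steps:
L(d) = -d/4 (L(d) = -(d + d)/8 = -d/4)
S/(-20921) + L(-166)/(-40592) = 11250/(-20921) - ¼*(-166)/(-40592) = 11250*(-1/20921) + (83/2)*(-1/40592) = -11250/20921 - 83/81184 = -915056443/1698450464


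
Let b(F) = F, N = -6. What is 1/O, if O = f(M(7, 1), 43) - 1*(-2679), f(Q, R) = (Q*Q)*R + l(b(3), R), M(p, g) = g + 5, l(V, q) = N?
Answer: 1/4221 ≈ 0.00023691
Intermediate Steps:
l(V, q) = -6
M(p, g) = 5 + g
f(Q, R) = -6 + R*Q² (f(Q, R) = (Q*Q)*R - 6 = Q²*R - 6 = R*Q² - 6 = -6 + R*Q²)
O = 4221 (O = (-6 + 43*(5 + 1)²) - 1*(-2679) = (-6 + 43*6²) + 2679 = (-6 + 43*36) + 2679 = (-6 + 1548) + 2679 = 1542 + 2679 = 4221)
1/O = 1/4221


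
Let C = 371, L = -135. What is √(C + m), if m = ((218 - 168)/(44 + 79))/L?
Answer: √50515321/369 ≈ 19.261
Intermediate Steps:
m = -10/3321 (m = ((218 - 168)/(44 + 79))/(-135) = (50/123)*(-1/135) = -10/3321 ≈ -0.0030111)
√(C + m) = √(371 - 10/3321) = √(1232081/3321) = √50515321/369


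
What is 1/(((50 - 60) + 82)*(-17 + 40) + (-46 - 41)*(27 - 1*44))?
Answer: 1/3135 ≈ 0.00031898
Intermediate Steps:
1/(((50 - 60) + 82)*(-17 + 40) + (-46 - 41)*(27 - 1*44)) = 1/((-10 + 82)*23 - 87*(27 - 44)) = 1/(72*23 - 87*(-17)) = 1/(1656 + 1479) = 1/3135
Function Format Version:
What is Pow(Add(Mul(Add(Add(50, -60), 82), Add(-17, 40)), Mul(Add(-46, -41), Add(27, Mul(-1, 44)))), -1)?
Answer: Rational(1, 3135) ≈ 0.00031898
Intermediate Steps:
Pow(Add(Mul(Add(Add(50, -60), 82), Add(-17, 40)), Mul(Add(-46, -41), Add(27, Mul(-1, 44)))), -1) = Pow(Add(Mul(Add(-10, 82), 23), Mul(-87, Add(27, -44))), -1) = Pow(Add(Mul(72, 23), Mul(-87, -17)), -1) = Pow(Add(1656, 1479), -1) = Pow(3135, -1) = Rational(1, 3135)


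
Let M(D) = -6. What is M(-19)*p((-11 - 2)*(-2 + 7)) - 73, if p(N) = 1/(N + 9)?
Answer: -2041/28 ≈ -72.893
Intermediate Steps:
p(N) = 1/(9 + N)
M(-19)*p((-11 - 2)*(-2 + 7)) - 73 = -6/(9 + (-11 - 2)*(-2 + 7)) - 73 = -6/(9 - 13*5) - 73 = -6/(9 - 65) - 73 = -6/(-56) - 73 = -6*(-1/56) - 73 = 3/28 - 73 = -2041/28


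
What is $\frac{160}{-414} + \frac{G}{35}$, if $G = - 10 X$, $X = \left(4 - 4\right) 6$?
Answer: $- \frac{80}{207} \approx -0.38647$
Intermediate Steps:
$X = 0$ ($X = 0 \cdot 6 = 0$)
$G = 0$ ($G = \left(-10\right) 0 = 0$)
$\frac{160}{-414} + \frac{G}{35} = \frac{160}{-414} + \frac{0}{35} = 160 \left(- \frac{1}{414}\right) + 0 \cdot \frac{1}{35} = - \frac{80}{207} + 0 = - \frac{80}{207}$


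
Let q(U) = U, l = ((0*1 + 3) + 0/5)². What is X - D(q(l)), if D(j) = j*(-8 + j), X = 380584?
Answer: 380575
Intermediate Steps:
l = 9 (l = ((0 + 3) + 0*(⅕))² = (3 + 0)² = 3² = 9)
X - D(q(l)) = 380584 - 9*(-8 + 9) = 380584 - 9 = 380575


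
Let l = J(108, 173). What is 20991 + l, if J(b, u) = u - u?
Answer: 20991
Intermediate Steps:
J(b, u) = 0
l = 0
20991 + l = 20991 + 0 = 20991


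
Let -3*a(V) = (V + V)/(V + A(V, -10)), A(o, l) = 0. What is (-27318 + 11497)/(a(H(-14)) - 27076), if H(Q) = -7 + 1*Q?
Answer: 47463/81230 ≈ 0.58430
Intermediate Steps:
H(Q) = -7 + Q
a(V) = -⅔ (a(V) = -(V + V)/(3*(V + 0)) = -2*V/(3*V) = -⅓*2 = -⅔)
(-27318 + 11497)/(a(H(-14)) - 27076) = (-27318 + 11497)/(-⅔ - 27076) = -15821/(-81230/3) = -15821*(-3/81230) = 47463/81230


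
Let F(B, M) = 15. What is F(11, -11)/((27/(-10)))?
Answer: -50/9 ≈ -5.5556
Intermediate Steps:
F(11, -11)/((27/(-10))) = 15/(27/(-10)) = 15/(27*(-⅒)) = 15/(-27/10) = -10/27*15 = -50/9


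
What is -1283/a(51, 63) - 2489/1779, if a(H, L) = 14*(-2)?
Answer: 2212765/49812 ≈ 44.422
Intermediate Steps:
a(H, L) = -28
-1283/a(51, 63) - 2489/1779 = -1283/(-28) - 2489/1779 = -1283*(-1/28) - 2489*1/1779 = 1283/28 - 2489/1779 = 2212765/49812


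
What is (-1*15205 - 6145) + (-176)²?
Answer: 9626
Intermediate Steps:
(-1*15205 - 6145) + (-176)² = (-15205 - 6145) + 30976 = -21350 + 30976 = 9626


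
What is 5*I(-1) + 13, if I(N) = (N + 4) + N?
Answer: 23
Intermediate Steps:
I(N) = 4 + 2*N (I(N) = (4 + N) + N = 4 + 2*N)
5*I(-1) + 13 = 5*(4 + 2*(-1)) + 13 = 5*(4 - 2) + 13 = 5*2 + 13 = 10 + 13 = 23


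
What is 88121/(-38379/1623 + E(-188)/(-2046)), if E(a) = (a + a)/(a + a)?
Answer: -97539901206/26175019 ≈ -3726.4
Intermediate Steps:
E(a) = 1 (E(a) = (2*a)/((2*a)) = (2*a)*(1/(2*a)) = 1)
88121/(-38379/1623 + E(-188)/(-2046)) = 88121/(-38379/1623 + 1/(-2046)) = 88121/(-38379*1/1623 + 1*(-1/2046)) = 88121/(-12793/541 - 1/2046) = 88121/(-26175019/1106886) = 88121*(-1106886/26175019) = -97539901206/26175019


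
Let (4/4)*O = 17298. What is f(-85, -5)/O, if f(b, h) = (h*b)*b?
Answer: -36125/17298 ≈ -2.0884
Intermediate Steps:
O = 17298
f(b, h) = h*b² (f(b, h) = (b*h)*b = h*b²)
f(-85, -5)/O = -5*(-85)²/17298 = -5*7225*(1/17298) = -36125*1/17298 = -36125/17298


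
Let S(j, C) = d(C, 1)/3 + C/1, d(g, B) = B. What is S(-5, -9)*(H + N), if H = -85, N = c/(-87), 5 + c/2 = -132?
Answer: 185146/261 ≈ 709.37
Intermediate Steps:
c = -274 (c = -10 + 2*(-132) = -10 - 264 = -274)
N = 274/87 (N = -274/(-87) = -274*(-1/87) = 274/87 ≈ 3.1494)
S(j, C) = 1/3 + C (S(j, C) = 1/3 + C/1 = 1*(1/3) + C*1 = 1/3 + C)
S(-5, -9)*(H + N) = (1/3 - 9)*(-85 + 274/87) = -26/3*(-7121/87) = 185146/261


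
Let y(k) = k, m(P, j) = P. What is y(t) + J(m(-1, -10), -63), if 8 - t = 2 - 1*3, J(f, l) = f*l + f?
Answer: 71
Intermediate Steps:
J(f, l) = f + f*l
t = 9 (t = 8 - (2 - 1*3) = 8 - (2 - 3) = 8 - 1*(-1) = 8 + 1 = 9)
y(t) + J(m(-1, -10), -63) = 9 - (1 - 63) = 9 - 1*(-62) = 9 + 62 = 71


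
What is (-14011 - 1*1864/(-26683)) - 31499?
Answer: -1214341466/26683 ≈ -45510.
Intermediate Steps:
(-14011 - 1*1864/(-26683)) - 31499 = (-14011 - 1864*(-1/26683)) - 31499 = (-14011 + 1864/26683) - 31499 = -373853649/26683 - 31499 = -1214341466/26683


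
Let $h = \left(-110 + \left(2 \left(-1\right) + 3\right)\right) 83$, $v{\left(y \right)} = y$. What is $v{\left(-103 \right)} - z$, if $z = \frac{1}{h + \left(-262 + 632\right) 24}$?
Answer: $- \frac{17200}{167} \approx -102.99$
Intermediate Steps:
$h = -9047$ ($h = \left(-110 + \left(-2 + 3\right)\right) 83 = \left(-110 + 1\right) 83 = \left(-109\right) 83 = -9047$)
$z = - \frac{1}{167}$ ($z = \frac{1}{-9047 + \left(-262 + 632\right) 24} = \frac{1}{-9047 + 370 \cdot 24} = \frac{1}{-9047 + 8880} = \frac{1}{-167} = - \frac{1}{167} \approx -0.005988$)
$v{\left(-103 \right)} - z = -103 - - \frac{1}{167} = -103 + \frac{1}{167} = - \frac{17200}{167}$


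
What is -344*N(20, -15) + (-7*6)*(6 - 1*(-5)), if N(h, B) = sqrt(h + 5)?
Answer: -2182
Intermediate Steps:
N(h, B) = sqrt(5 + h)
-344*N(20, -15) + (-7*6)*(6 - 1*(-5)) = -344*sqrt(5 + 20) + (-7*6)*(6 - 1*(-5)) = -344*sqrt(25) - 42*(6 + 5) = -344*5 - 42*11 = -1720 - 462 = -2182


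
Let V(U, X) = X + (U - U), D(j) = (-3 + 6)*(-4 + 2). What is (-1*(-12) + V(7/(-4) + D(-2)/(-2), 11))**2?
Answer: 529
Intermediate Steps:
D(j) = -6 (D(j) = 3*(-2) = -6)
V(U, X) = X (V(U, X) = X + 0 = X)
(-1*(-12) + V(7/(-4) + D(-2)/(-2), 11))**2 = (-1*(-12) + 11)**2 = (12 + 11)**2 = 23**2 = 529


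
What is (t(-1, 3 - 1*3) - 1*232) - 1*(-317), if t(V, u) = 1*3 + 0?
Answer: 88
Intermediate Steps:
t(V, u) = 3 (t(V, u) = 3 + 0 = 3)
(t(-1, 3 - 1*3) - 1*232) - 1*(-317) = (3 - 1*232) - 1*(-317) = (3 - 232) + 317 = -229 + 317 = 88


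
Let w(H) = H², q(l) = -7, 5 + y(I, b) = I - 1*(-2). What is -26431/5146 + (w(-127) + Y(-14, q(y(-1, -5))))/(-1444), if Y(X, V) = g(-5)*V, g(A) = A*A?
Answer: -15033206/928853 ≈ -16.185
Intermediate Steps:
y(I, b) = -3 + I (y(I, b) = -5 + (I - 1*(-2)) = -5 + (I + 2) = -5 + (2 + I) = -3 + I)
g(A) = A²
Y(X, V) = 25*V (Y(X, V) = (-5)²*V = 25*V)
-26431/5146 + (w(-127) + Y(-14, q(y(-1, -5))))/(-1444) = -26431/5146 + ((-127)² + 25*(-7))/(-1444) = -26431*1/5146 + (16129 - 175)*(-1/1444) = -26431/5146 + 15954*(-1/1444) = -26431/5146 - 7977/722 = -15033206/928853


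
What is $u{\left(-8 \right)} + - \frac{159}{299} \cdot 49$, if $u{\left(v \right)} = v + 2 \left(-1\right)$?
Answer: $- \frac{10781}{299} \approx -36.057$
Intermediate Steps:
$u{\left(v \right)} = -2 + v$ ($u{\left(v \right)} = v - 2 = -2 + v$)
$u{\left(-8 \right)} + - \frac{159}{299} \cdot 49 = \left(-2 - 8\right) + - \frac{159}{299} \cdot 49 = -10 + \left(-159\right) \frac{1}{299} \cdot 49 = -10 - \frac{7791}{299} = - \frac{10781}{299}$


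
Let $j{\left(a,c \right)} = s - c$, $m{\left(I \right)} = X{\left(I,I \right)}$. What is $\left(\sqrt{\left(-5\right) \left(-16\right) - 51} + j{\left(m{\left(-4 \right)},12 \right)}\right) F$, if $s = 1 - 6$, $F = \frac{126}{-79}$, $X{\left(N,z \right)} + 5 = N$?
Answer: $\frac{2142}{79} - \frac{126 \sqrt{29}}{79} \approx 18.525$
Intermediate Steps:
$X{\left(N,z \right)} = -5 + N$
$m{\left(I \right)} = -5 + I$
$F = - \frac{126}{79}$ ($F = 126 \left(- \frac{1}{79}\right) = - \frac{126}{79} \approx -1.5949$)
$s = -5$
$j{\left(a,c \right)} = -5 - c$
$\left(\sqrt{\left(-5\right) \left(-16\right) - 51} + j{\left(m{\left(-4 \right)},12 \right)}\right) F = \left(\sqrt{\left(-5\right) \left(-16\right) - 51} - 17\right) \left(- \frac{126}{79}\right) = \left(\sqrt{80 - 51} - 17\right) \left(- \frac{126}{79}\right) = \left(\sqrt{29} - 17\right) \left(- \frac{126}{79}\right) = \left(-17 + \sqrt{29}\right) \left(- \frac{126}{79}\right) = \frac{2142}{79} - \frac{126 \sqrt{29}}{79}$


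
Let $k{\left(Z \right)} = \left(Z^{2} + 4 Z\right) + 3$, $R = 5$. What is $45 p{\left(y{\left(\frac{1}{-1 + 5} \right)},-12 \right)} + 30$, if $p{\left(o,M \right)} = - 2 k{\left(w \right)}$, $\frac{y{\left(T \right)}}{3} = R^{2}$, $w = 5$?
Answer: $-4290$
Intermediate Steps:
$y{\left(T \right)} = 75$ ($y{\left(T \right)} = 3 \cdot 5^{2} = 3 \cdot 25 = 75$)
$k{\left(Z \right)} = 3 + Z^{2} + 4 Z$
$p{\left(o,M \right)} = -96$ ($p{\left(o,M \right)} = - 2 \left(3 + 5^{2} + 4 \cdot 5\right) = - 2 \left(3 + 25 + 20\right) = \left(-2\right) 48 = -96$)
$45 p{\left(y{\left(\frac{1}{-1 + 5} \right)},-12 \right)} + 30 = 45 \left(-96\right) + 30 = -4320 + 30 = -4290$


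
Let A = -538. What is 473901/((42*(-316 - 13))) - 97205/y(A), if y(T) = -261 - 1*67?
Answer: 4211841/16072 ≈ 262.06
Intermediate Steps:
y(T) = -328 (y(T) = -261 - 67 = -328)
473901/((42*(-316 - 13))) - 97205/y(A) = 473901/((42*(-316 - 13))) - 97205/(-328) = 473901/((42*(-329))) - 97205*(-1/328) = 473901/(-13818) + 97205/328 = 473901*(-1/13818) + 97205/328 = -3361/98 + 97205/328 = 4211841/16072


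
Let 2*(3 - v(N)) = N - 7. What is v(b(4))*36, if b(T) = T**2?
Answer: -54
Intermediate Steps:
v(N) = 13/2 - N/2 (v(N) = 3 - (N - 7)/2 = 3 - (-7 + N)/2 = 3 + (7/2 - N/2) = 13/2 - N/2)
v(b(4))*36 = (13/2 - 1/2*4**2)*36 = (13/2 - 1/2*16)*36 = (13/2 - 8)*36 = -3/2*36 = -54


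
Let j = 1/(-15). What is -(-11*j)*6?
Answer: -22/5 ≈ -4.4000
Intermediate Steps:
j = -1/15 ≈ -0.066667
-(-11*j)*6 = -(-11*(-1/15))*6 = -11*6/15 = -1*22/5 = -22/5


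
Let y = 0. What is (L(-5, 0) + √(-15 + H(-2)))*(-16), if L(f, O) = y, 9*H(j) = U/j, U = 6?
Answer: -16*I*√138/3 ≈ -62.652*I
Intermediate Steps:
H(j) = 2/(3*j) (H(j) = (6/j)/9 = 2/(3*j))
L(f, O) = 0
(L(-5, 0) + √(-15 + H(-2)))*(-16) = (0 + √(-15 + (⅔)/(-2)))*(-16) = (0 + √(-15 + (⅔)*(-½)))*(-16) = (0 + √(-15 - ⅓))*(-16) = (0 + √(-46/3))*(-16) = (0 + I*√138/3)*(-16) = (I*√138/3)*(-16) = -16*I*√138/3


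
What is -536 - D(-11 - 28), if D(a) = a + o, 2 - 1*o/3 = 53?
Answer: -344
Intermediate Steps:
o = -153 (o = 6 - 3*53 = 6 - 159 = -153)
D(a) = -153 + a (D(a) = a - 153 = -153 + a)
-536 - D(-11 - 28) = -536 - (-153 + (-11 - 28)) = -536 - (-153 - 39) = -536 - 1*(-192) = -536 + 192 = -344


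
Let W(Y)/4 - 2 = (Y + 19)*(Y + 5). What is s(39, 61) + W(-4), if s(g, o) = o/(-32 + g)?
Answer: 537/7 ≈ 76.714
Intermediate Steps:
W(Y) = 8 + 4*(5 + Y)*(19 + Y) (W(Y) = 8 + 4*((Y + 19)*(Y + 5)) = 8 + 4*((19 + Y)*(5 + Y)) = 8 + 4*((5 + Y)*(19 + Y)) = 8 + 4*(5 + Y)*(19 + Y))
s(39, 61) + W(-4) = 61/(-32 + 39) + (388 + 4*(-4)**2 + 96*(-4)) = 61/7 + (388 + 4*16 - 384) = 61*(1/7) + (388 + 64 - 384) = 61/7 + 68 = 537/7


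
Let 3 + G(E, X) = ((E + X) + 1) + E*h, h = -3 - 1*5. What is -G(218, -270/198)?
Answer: 16823/11 ≈ 1529.4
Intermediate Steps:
h = -8 (h = -3 - 5 = -8)
G(E, X) = -2 + X - 7*E (G(E, X) = -3 + (((E + X) + 1) + E*(-8)) = -3 + ((1 + E + X) - 8*E) = -3 + (1 + X - 7*E) = -2 + X - 7*E)
-G(218, -270/198) = -(-2 - 270/198 - 7*218) = -(-2 - 270*1/198 - 1526) = -(-2 - 15/11 - 1526) = -1*(-16823/11) = 16823/11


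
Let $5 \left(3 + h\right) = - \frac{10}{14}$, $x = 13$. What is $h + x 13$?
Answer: $\frac{1161}{7} \approx 165.86$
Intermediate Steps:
$h = - \frac{22}{7}$ ($h = -3 + \frac{\left(-10\right) \frac{1}{14}}{5} = -3 + \frac{1}{5} \left(- \frac{5}{7}\right) = -3 - \frac{1}{7} = - \frac{22}{7} \approx -3.1429$)
$h + x 13 = - \frac{22}{7} + 13 \cdot 13 = - \frac{22}{7} + 169 = \frac{1161}{7}$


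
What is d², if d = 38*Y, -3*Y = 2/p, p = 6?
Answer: 1444/81 ≈ 17.827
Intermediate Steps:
Y = -⅑ (Y = -2/(3*6) = -⅓*⅓ = -⅑ ≈ -0.11111)
d = -38/9 (d = 38*(-⅑) = -38/9 ≈ -4.2222)
d² = (-38/9)² = 1444/81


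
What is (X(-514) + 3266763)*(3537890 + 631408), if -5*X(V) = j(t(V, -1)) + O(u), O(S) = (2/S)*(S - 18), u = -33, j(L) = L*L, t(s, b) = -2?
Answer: 749105639125326/55 ≈ 1.3620e+13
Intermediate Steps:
j(L) = L²
O(S) = 2*(-18 + S)/S (O(S) = (2/S)*(-18 + S) = 2*(-18 + S)/S)
X(V) = -78/55 (X(V) = -((-2)² + (2 - 36/(-33)))/5 = -(4 + (2 - 36*(-1/33)))/5 = -(4 + (2 + 12/11))/5 = -(4 + 34/11)/5 = -⅕*78/11 = -78/55)
(X(-514) + 3266763)*(3537890 + 631408) = (-78/55 + 3266763)*(3537890 + 631408) = (179671887/55)*4169298 = 749105639125326/55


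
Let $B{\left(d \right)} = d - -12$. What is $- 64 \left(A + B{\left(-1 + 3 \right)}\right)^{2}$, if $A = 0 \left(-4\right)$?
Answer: $-12544$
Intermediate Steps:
$A = 0$
$B{\left(d \right)} = 12 + d$ ($B{\left(d \right)} = d + 12 = 12 + d$)
$- 64 \left(A + B{\left(-1 + 3 \right)}\right)^{2} = - 64 \left(0 + \left(12 + \left(-1 + 3\right)\right)\right)^{2} = - 64 \left(0 + \left(12 + 2\right)\right)^{2} = - 64 \left(0 + 14\right)^{2} = - 64 \cdot 14^{2} = \left(-64\right) 196 = -12544$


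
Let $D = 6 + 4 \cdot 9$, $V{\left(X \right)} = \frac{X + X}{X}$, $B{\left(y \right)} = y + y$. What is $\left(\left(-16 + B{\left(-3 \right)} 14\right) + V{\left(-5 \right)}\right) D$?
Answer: $-4116$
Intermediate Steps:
$B{\left(y \right)} = 2 y$
$V{\left(X \right)} = 2$ ($V{\left(X \right)} = \frac{2 X}{X} = 2$)
$D = 42$ ($D = 6 + 36 = 42$)
$\left(\left(-16 + B{\left(-3 \right)} 14\right) + V{\left(-5 \right)}\right) D = \left(\left(-16 + 2 \left(-3\right) 14\right) + 2\right) 42 = \left(\left(-16 - 84\right) + 2\right) 42 = \left(-100 + 2\right) 42 = \left(-98\right) 42 = -4116$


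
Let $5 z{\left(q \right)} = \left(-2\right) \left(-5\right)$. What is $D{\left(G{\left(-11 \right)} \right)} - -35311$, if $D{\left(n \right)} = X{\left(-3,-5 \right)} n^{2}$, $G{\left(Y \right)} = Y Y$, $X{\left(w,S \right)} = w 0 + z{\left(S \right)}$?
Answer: $64593$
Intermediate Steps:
$z{\left(q \right)} = 2$ ($z{\left(q \right)} = \frac{\left(-2\right) \left(-5\right)}{5} = \frac{1}{5} \cdot 10 = 2$)
$X{\left(w,S \right)} = 2$ ($X{\left(w,S \right)} = w 0 + 2 = 0 + 2 = 2$)
$G{\left(Y \right)} = Y^{2}$
$D{\left(n \right)} = 2 n^{2}$
$D{\left(G{\left(-11 \right)} \right)} - -35311 = 2 \left(\left(-11\right)^{2}\right)^{2} - -35311 = 2 \cdot 121^{2} + 35311 = 2 \cdot 14641 + 35311 = 29282 + 35311 = 64593$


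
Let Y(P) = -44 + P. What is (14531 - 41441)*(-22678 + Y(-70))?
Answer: 613332720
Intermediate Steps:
(14531 - 41441)*(-22678 + Y(-70)) = (14531 - 41441)*(-22678 + (-44 - 70)) = -26910*(-22678 - 114) = -26910*(-22792) = 613332720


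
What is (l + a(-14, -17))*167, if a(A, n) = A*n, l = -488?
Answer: -41750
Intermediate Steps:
(l + a(-14, -17))*167 = (-488 - 14*(-17))*167 = (-488 + 238)*167 = -250*167 = -41750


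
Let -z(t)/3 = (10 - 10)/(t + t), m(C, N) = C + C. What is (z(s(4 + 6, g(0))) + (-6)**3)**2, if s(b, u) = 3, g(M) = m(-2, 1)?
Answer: 46656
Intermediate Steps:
m(C, N) = 2*C
g(M) = -4 (g(M) = 2*(-2) = -4)
z(t) = 0 (z(t) = -3*(10 - 10)/(t + t) = -0/(2*t) = -0*1/(2*t) = -3*0 = 0)
(z(s(4 + 6, g(0))) + (-6)**3)**2 = (0 + (-6)**3)**2 = (0 - 216)**2 = (-216)**2 = 46656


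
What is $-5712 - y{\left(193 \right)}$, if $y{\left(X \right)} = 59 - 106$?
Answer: $-5665$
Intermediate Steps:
$y{\left(X \right)} = -47$ ($y{\left(X \right)} = 59 - 106 = -47$)
$-5712 - y{\left(193 \right)} = -5712 - -47 = -5712 + 47 = -5665$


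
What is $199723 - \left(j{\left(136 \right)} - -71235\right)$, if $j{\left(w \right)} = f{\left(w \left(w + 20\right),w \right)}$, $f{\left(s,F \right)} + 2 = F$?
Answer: $128354$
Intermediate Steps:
$f{\left(s,F \right)} = -2 + F$
$j{\left(w \right)} = -2 + w$
$199723 - \left(j{\left(136 \right)} - -71235\right) = 199723 - \left(\left(-2 + 136\right) - -71235\right) = 199723 - \left(134 + 71235\right) = 199723 - 71369 = 128354$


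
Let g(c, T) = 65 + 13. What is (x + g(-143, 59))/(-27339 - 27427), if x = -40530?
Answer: 20226/27383 ≈ 0.73863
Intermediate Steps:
g(c, T) = 78
(x + g(-143, 59))/(-27339 - 27427) = (-40530 + 78)/(-27339 - 27427) = -40452/(-54766) = -40452*(-1/54766) = 20226/27383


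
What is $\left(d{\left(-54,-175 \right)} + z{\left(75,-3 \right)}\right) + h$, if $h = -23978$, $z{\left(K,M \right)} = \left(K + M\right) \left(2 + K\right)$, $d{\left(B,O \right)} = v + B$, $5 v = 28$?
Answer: $- \frac{92412}{5} \approx -18482.0$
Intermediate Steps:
$v = \frac{28}{5}$ ($v = \frac{1}{5} \cdot 28 = \frac{28}{5} \approx 5.6$)
$d{\left(B,O \right)} = \frac{28}{5} + B$
$z{\left(K,M \right)} = \left(2 + K\right) \left(K + M\right)$
$\left(d{\left(-54,-175 \right)} + z{\left(75,-3 \right)}\right) + h = \left(\left(\frac{28}{5} - 54\right) + \left(75^{2} + 2 \cdot 75 + 2 \left(-3\right) + 75 \left(-3\right)\right)\right) - 23978 = \left(- \frac{242}{5} + \left(5625 + 150 - 6 - 225\right)\right) - 23978 = \left(- \frac{242}{5} + 5544\right) - 23978 = \frac{27478}{5} - 23978 = - \frac{92412}{5}$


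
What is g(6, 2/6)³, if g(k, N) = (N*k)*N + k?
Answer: 8000/27 ≈ 296.30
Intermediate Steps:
g(k, N) = k + k*N² (g(k, N) = k*N² + k = k + k*N²)
g(6, 2/6)³ = (6*(1 + (2/6)²))³ = (6*(1 + (2*(⅙))²))³ = (6*(1 + (⅓)²))³ = (6*(1 + ⅑))³ = (6*(10/9))³ = (20/3)³ = 8000/27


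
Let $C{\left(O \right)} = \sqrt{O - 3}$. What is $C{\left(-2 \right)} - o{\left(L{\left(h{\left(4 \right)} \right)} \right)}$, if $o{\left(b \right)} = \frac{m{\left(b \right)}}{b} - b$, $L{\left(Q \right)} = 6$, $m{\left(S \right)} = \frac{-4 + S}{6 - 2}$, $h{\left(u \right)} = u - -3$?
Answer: $\frac{71}{12} + i \sqrt{5} \approx 5.9167 + 2.2361 i$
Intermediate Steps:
$h{\left(u \right)} = 3 + u$ ($h{\left(u \right)} = u + 3 = 3 + u$)
$m{\left(S \right)} = -1 + \frac{S}{4}$ ($m{\left(S \right)} = \frac{-4 + S}{4} = \left(-4 + S\right) \frac{1}{4} = -1 + \frac{S}{4}$)
$C{\left(O \right)} = \sqrt{-3 + O}$
$o{\left(b \right)} = - b + \frac{-1 + \frac{b}{4}}{b}$ ($o{\left(b \right)} = \frac{-1 + \frac{b}{4}}{b} - b = - b + \frac{-1 + \frac{b}{4}}{b}$)
$C{\left(-2 \right)} - o{\left(L{\left(h{\left(4 \right)} \right)} \right)} = \sqrt{-3 - 2} - \left(\frac{1}{4} - 6 - \frac{1}{6}\right) = \sqrt{-5} - \left(\frac{1}{4} - 6 - \frac{1}{6}\right) = i \sqrt{5} - \left(\frac{1}{4} - 6 - \frac{1}{6}\right) = i \sqrt{5} - - \frac{71}{12} = i \sqrt{5} + \frac{71}{12} = \frac{71}{12} + i \sqrt{5}$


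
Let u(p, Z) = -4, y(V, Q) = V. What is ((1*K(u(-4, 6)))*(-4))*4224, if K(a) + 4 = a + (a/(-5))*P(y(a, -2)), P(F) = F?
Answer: 946176/5 ≈ 1.8924e+5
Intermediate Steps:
K(a) = -4 + a - a²/5 (K(a) = -4 + (a + (a/(-5))*a) = -4 + (a + (a*(-⅕))*a) = -4 + (a + (-a/5)*a) = -4 + (a - a²/5) = -4 + a - a²/5)
((1*K(u(-4, 6)))*(-4))*4224 = ((1*(-4 - 4 - ⅕*(-4)²))*(-4))*4224 = ((1*(-4 - 4 - ⅕*16))*(-4))*4224 = ((1*(-4 - 4 - 16/5))*(-4))*4224 = ((1*(-56/5))*(-4))*4224 = -56/5*(-4)*4224 = (224/5)*4224 = 946176/5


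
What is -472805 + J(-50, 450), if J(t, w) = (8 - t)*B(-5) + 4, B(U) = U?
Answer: -473091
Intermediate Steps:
J(t, w) = -36 + 5*t (J(t, w) = (8 - t)*(-5) + 4 = (-40 + 5*t) + 4 = -36 + 5*t)
-472805 + J(-50, 450) = -472805 + (-36 + 5*(-50)) = -472805 + (-36 - 250) = -472805 - 286 = -473091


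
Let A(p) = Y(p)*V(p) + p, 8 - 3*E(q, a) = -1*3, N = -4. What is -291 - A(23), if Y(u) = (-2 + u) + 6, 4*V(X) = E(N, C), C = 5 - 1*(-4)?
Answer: -1355/4 ≈ -338.75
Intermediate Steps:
C = 9 (C = 5 + 4 = 9)
E(q, a) = 11/3 (E(q, a) = 8/3 - (-1)*3/3 = 8/3 - ⅓*(-3) = 8/3 + 1 = 11/3)
V(X) = 11/12 (V(X) = (¼)*(11/3) = 11/12)
Y(u) = 4 + u
A(p) = 11/3 + 23*p/12 (A(p) = (4 + p)*(11/12) + p = (11/3 + 11*p/12) + p = 11/3 + 23*p/12)
-291 - A(23) = -291 - (11/3 + (23/12)*23) = -291 - (11/3 + 529/12) = -291 - 1*191/4 = -291 - 191/4 = -1355/4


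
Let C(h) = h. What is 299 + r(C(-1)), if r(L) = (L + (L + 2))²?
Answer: 299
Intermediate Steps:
r(L) = (2 + 2*L)² (r(L) = (L + (2 + L))² = (2 + 2*L)²)
299 + r(C(-1)) = 299 + 4*(1 - 1)² = 299 + 4*0² = 299 + 4*0 = 299 + 0 = 299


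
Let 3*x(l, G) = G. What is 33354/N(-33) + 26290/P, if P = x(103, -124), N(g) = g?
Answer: -1123101/682 ≈ -1646.8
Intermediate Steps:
x(l, G) = G/3
P = -124/3 (P = (⅓)*(-124) = -124/3 ≈ -41.333)
33354/N(-33) + 26290/P = 33354/(-33) + 26290/(-124/3) = 33354*(-1/33) + 26290*(-3/124) = -11118/11 - 39435/62 = -1123101/682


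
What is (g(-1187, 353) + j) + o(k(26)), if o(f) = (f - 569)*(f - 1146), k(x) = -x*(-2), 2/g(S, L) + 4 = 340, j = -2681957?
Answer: -355548311/168 ≈ -2.1164e+6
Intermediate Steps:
g(S, L) = 1/168 (g(S, L) = 2/(-4 + 340) = 2/336 = 2*(1/336) = 1/168)
k(x) = 2*x (k(x) = -(-2)*x = 2*x)
o(f) = (-1146 + f)*(-569 + f) (o(f) = (-569 + f)*(-1146 + f) = (-1146 + f)*(-569 + f))
(g(-1187, 353) + j) + o(k(26)) = (1/168 - 2681957) + (652074 + (2*26)² - 3430*26) = -450568775/168 + (652074 + 52² - 1715*52) = -450568775/168 + (652074 + 2704 - 89180) = -450568775/168 + 565598 = -355548311/168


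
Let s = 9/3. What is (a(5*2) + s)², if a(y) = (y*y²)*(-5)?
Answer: 24970009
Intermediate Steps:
a(y) = -5*y³ (a(y) = y³*(-5) = -5*y³)
s = 3 (s = (⅓)*9 = 3)
(a(5*2) + s)² = (-5*(5*2)³ + 3)² = (-5*10³ + 3)² = (-5*1000 + 3)² = (-5000 + 3)² = (-4997)² = 24970009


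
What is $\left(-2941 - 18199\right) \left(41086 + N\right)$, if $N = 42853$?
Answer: $-1774470460$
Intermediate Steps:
$\left(-2941 - 18199\right) \left(41086 + N\right) = \left(-2941 - 18199\right) \left(41086 + 42853\right) = \left(-21140\right) 83939 = -1774470460$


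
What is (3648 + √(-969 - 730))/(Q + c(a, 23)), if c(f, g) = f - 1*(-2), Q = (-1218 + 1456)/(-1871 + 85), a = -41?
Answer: -1628832/17473 - 893*I*√1699/34946 ≈ -93.22 - 1.0533*I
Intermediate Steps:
Q = -119/893 (Q = 238/(-1786) = 238*(-1/1786) = -119/893 ≈ -0.13326)
c(f, g) = 2 + f (c(f, g) = f + 2 = 2 + f)
(3648 + √(-969 - 730))/(Q + c(a, 23)) = (3648 + √(-969 - 730))/(-119/893 + (2 - 41)) = (3648 + √(-1699))/(-119/893 - 39) = (3648 + I*√1699)/(-34946/893) = (3648 + I*√1699)*(-893/34946) = -1628832/17473 - 893*I*√1699/34946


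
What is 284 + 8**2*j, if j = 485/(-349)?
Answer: 68076/349 ≈ 195.06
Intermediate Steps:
j = -485/349 (j = 485*(-1/349) = -485/349 ≈ -1.3897)
284 + 8**2*j = 284 + 8**2*(-485/349) = 284 + 64*(-485/349) = 284 - 31040/349 = 68076/349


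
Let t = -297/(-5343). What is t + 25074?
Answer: 44656893/1781 ≈ 25074.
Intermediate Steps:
t = 99/1781 (t = -297*(-1/5343) = 99/1781 ≈ 0.055587)
t + 25074 = 99/1781 + 25074 = 44656893/1781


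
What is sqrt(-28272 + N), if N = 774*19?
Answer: I*sqrt(13566) ≈ 116.47*I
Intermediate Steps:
N = 14706
sqrt(-28272 + N) = sqrt(-28272 + 14706) = sqrt(-13566) = I*sqrt(13566)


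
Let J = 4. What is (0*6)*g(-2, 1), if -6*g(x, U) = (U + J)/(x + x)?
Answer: 0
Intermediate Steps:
g(x, U) = -(4 + U)/(12*x) (g(x, U) = -(U + 4)/(6*(x + x)) = -(4 + U)/(6*(2*x)) = -(4 + U)*1/(2*x)/6 = -(4 + U)/(12*x))
(0*6)*g(-2, 1) = (0*6)*((1/12)*(-4 - 1*1)/(-2)) = 0*((1/12)*(-½)*(-4 - 1)) = 0*((1/12)*(-½)*(-5)) = 0*(5/24) = 0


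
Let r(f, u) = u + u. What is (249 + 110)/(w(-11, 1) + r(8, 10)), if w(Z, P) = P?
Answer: 359/21 ≈ 17.095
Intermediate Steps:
r(f, u) = 2*u
(249 + 110)/(w(-11, 1) + r(8, 10)) = (249 + 110)/(1 + 2*10) = 359/(1 + 20) = 359/21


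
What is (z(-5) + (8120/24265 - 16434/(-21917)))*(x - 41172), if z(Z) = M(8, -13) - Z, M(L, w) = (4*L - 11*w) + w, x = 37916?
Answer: -58210774437112/106363201 ≈ -5.4728e+5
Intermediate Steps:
M(L, w) = -10*w + 4*L (M(L, w) = (-11*w + 4*L) + w = -10*w + 4*L)
z(Z) = 162 - Z (z(Z) = (-10*(-13) + 4*8) - Z = (130 + 32) - Z = 162 - Z)
(z(-5) + (8120/24265 - 16434/(-21917)))*(x - 41172) = ((162 - 1*(-5)) + (8120/24265 - 16434/(-21917)))*(37916 - 41172) = ((162 + 5) + (8120*(1/24265) - 16434*(-1/21917)))*(-3256) = (167 + (1624/4853 + 16434/21917))*(-3256) = (167 + 115347410/106363201)*(-3256) = (17878001977/106363201)*(-3256) = -58210774437112/106363201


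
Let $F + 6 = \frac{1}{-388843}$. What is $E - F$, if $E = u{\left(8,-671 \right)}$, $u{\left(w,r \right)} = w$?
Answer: $\frac{5443803}{388843} \approx 14.0$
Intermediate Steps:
$E = 8$
$F = - \frac{2333059}{388843}$ ($F = -6 + \frac{1}{-388843} = -6 - \frac{1}{388843} = - \frac{2333059}{388843} \approx -6.0$)
$E - F = 8 - - \frac{2333059}{388843} = 8 + \frac{2333059}{388843} = \frac{5443803}{388843}$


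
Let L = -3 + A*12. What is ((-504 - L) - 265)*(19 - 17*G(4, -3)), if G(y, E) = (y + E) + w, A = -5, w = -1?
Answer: -13414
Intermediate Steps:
L = -63 (L = -3 - 5*12 = -3 - 60 = -63)
G(y, E) = -1 + E + y (G(y, E) = (y + E) - 1 = (E + y) - 1 = -1 + E + y)
((-504 - L) - 265)*(19 - 17*G(4, -3)) = ((-504 - 1*(-63)) - 265)*(19 - 17*(-1 - 3 + 4)) = ((-504 + 63) - 265)*(19 - 17*0) = (-441 - 265)*(19 + 0) = -706*19 = -13414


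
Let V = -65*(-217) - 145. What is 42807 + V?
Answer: 56767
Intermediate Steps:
V = 13960 (V = 14105 - 145 = 13960)
42807 + V = 42807 + 13960 = 56767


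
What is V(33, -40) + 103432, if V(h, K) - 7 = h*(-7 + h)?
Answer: 104297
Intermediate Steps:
V(h, K) = 7 + h*(-7 + h)
V(33, -40) + 103432 = (7 + 33² - 7*33) + 103432 = (7 + 1089 - 231) + 103432 = 865 + 103432 = 104297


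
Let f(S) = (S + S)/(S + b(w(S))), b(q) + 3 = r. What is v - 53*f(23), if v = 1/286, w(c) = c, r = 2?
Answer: -31693/286 ≈ -110.81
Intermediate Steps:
b(q) = -1 (b(q) = -3 + 2 = -1)
v = 1/286 ≈ 0.0034965
f(S) = 2*S/(-1 + S) (f(S) = (S + S)/(S - 1) = (2*S)/(-1 + S) = 2*S/(-1 + S))
v - 53*f(23) = 1/286 - 106*23/(-1 + 23) = 1/286 - 106*23/22 = 1/286 - 53*23/11 = 1/286 - 1219/11 = -31693/286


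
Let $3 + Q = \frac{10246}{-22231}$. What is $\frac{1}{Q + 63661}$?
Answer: $\frac{473}{30110016} \approx 1.5709 \cdot 10^{-5}$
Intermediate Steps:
$Q = - \frac{1637}{473}$ ($Q = -3 + \frac{10246}{-22231} = -3 + 10246 \left(- \frac{1}{22231}\right) = -3 - \frac{218}{473} = - \frac{1637}{473} \approx -3.4609$)
$\frac{1}{Q + 63661} = \frac{1}{- \frac{1637}{473} + 63661} = \frac{1}{\frac{30110016}{473}} = \frac{473}{30110016}$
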